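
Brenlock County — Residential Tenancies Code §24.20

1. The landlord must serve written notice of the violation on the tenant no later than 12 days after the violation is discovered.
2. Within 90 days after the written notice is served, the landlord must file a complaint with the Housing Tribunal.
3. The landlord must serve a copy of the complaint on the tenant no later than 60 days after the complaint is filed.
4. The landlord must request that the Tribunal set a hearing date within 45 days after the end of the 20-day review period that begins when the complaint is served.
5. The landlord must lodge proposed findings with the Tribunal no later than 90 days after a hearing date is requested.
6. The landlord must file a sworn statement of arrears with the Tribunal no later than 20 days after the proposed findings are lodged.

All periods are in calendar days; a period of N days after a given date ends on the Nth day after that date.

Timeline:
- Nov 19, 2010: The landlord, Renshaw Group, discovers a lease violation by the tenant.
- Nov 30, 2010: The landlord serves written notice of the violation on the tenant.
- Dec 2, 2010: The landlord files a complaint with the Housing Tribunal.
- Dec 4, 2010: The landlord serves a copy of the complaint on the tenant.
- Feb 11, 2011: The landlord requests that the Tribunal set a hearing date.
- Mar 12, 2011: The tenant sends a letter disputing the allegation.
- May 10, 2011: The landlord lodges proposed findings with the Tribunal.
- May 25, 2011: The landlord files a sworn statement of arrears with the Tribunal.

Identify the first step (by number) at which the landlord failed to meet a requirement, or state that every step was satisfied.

Step 4

Step 1: 12 days after Nov 19, 2010 (when the violation is discovered) is Dec 1, 2010; Nov 30, 2010 is within that limit.
Step 2: 90 days after Nov 30, 2010 (when the written notice is served) is Feb 28, 2011; done Dec 2, 2010 — timely.
Step 3: 60 days after Dec 2, 2010 (when the complaint is filed) is Jan 31, 2011; done Dec 4, 2010 — timely.
Step 4: 45 days after Dec 24, 2010 (end of the 20-day review period, which began when the complaint is served on Dec 4, 2010) is Feb 7, 2011; done Feb 11, 2011 — 4 days late.
Later steps need not be reached.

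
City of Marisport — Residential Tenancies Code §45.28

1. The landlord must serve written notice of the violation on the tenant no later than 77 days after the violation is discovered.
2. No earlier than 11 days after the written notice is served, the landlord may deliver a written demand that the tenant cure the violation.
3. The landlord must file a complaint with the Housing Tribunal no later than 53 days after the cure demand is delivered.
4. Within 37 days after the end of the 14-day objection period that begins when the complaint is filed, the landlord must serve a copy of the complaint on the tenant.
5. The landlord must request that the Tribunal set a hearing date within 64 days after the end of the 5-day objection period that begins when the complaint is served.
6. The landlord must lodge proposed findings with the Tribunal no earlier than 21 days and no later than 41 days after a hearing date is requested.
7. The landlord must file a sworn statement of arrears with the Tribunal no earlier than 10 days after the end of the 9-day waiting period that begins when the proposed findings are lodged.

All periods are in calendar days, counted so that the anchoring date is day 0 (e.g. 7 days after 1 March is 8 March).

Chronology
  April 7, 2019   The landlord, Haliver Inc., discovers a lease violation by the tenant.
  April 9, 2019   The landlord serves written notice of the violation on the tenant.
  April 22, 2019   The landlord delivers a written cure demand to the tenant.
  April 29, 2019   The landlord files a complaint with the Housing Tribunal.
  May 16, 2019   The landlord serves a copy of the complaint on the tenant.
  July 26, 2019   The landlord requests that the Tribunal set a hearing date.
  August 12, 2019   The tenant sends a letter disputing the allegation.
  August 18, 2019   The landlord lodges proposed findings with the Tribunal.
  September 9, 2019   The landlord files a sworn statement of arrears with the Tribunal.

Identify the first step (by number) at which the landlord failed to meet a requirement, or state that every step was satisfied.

Step 1: 77 days after April 7, 2019 (when the violation is discovered) is June 23, 2019; completed April 9, 2019, before the deadline.
Step 2: the earliest permitted date is 11 days after April 9, 2019 (when the written notice is served), i.e. April 20, 2019; April 22, 2019 is on or after that date.
Step 3: 53 days after April 22, 2019 (when the cure demand is delivered) is June 14, 2019; April 29, 2019 is within that limit.
Step 4: 37 days after May 13, 2019 (end of the 14-day objection period, which began when the complaint is filed on April 29, 2019) is June 19, 2019; May 16, 2019 is within that limit.
Step 5: 64 days after May 21, 2019 (end of the 5-day objection period, which began when the complaint is served on May 16, 2019) is July 24, 2019; done July 26, 2019 — 2 days late.
That is the first point of non-compliance.

Step 5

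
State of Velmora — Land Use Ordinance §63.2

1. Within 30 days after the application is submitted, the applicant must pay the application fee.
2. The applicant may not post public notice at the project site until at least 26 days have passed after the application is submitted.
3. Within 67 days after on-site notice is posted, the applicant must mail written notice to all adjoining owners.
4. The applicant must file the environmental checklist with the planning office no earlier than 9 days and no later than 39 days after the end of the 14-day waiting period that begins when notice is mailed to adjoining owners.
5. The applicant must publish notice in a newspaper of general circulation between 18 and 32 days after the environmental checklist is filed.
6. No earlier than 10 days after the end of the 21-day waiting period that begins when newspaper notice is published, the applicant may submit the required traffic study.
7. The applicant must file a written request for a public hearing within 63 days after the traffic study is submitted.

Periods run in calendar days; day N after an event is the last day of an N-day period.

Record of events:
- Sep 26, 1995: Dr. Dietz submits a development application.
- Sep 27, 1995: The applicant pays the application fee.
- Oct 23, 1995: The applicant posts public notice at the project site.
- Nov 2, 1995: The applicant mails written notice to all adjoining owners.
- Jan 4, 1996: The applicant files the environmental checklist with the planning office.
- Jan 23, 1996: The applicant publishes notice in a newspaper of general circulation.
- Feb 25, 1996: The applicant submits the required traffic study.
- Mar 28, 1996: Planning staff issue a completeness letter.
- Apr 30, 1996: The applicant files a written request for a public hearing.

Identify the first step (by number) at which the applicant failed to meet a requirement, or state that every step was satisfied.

Step 4

(1) due by Sep 26, 1995 + 30 days = Oct 26, 1995; Sep 27, 1995 is within that limit.
(2) permitted from Sep 26, 1995 + 26 days = Oct 22, 1995 onward; Oct 23, 1995 is on or after that date.
(3) due by Oct 23, 1995 + 67 days = Dec 29, 1995; done Nov 2, 1995 — timely.
(4) the permitted window runs from Nov 16, 1995 + 9 = Nov 25, 1995 to Nov 16, 1995 + 39 = Dec 25, 1995; Jan 4, 1996 is 10 days past the end of the window.
The procedure was therefore not followed at step 4.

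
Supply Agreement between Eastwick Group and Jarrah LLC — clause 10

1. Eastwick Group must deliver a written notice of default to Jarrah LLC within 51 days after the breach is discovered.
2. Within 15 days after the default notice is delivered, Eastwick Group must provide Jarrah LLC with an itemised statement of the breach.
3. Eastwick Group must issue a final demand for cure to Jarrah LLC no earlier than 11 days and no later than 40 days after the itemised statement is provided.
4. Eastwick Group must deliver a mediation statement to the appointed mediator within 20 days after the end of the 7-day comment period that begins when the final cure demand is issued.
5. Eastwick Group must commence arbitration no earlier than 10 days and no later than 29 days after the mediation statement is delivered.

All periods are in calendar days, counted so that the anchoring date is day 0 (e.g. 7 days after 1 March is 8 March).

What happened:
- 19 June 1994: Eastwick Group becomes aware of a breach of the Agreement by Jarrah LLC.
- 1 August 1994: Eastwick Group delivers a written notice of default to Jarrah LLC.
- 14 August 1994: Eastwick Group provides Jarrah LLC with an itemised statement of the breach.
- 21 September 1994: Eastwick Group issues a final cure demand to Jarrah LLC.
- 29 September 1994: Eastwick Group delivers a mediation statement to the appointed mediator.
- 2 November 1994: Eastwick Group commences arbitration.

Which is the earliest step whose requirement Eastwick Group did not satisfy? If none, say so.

Step 5

Step 1 — counting 51 days from 19 June 1994 (when the breach is discovered) gives a deadline of 9 August 1994; done 1 August 1994 — timely.
Step 2 — counting 15 days from 1 August 1994 (when the default notice is delivered) gives a deadline of 16 August 1994; completed 14 August 1994, before the deadline.
Step 3 — 11 and 40 days from 14 August 1994 (when the itemised statement is provided) are 25 August 1994 and 23 September 1994 respectively; 21 September 1994 falls inside that range.
Step 4 — counting 20 days from 28 September 1994 (end of the 7-day comment period, which began when the final cure demand is issued on 21 September 1994) gives a deadline of 18 October 1994; completed 29 September 1994, before the deadline.
Step 5 — 10 and 29 days from 29 September 1994 (when the mediation statement is delivered) are 9 October 1994 and 28 October 1994 respectively; done 2 November 1994 — 5 days after the window closed.
The analysis stops there.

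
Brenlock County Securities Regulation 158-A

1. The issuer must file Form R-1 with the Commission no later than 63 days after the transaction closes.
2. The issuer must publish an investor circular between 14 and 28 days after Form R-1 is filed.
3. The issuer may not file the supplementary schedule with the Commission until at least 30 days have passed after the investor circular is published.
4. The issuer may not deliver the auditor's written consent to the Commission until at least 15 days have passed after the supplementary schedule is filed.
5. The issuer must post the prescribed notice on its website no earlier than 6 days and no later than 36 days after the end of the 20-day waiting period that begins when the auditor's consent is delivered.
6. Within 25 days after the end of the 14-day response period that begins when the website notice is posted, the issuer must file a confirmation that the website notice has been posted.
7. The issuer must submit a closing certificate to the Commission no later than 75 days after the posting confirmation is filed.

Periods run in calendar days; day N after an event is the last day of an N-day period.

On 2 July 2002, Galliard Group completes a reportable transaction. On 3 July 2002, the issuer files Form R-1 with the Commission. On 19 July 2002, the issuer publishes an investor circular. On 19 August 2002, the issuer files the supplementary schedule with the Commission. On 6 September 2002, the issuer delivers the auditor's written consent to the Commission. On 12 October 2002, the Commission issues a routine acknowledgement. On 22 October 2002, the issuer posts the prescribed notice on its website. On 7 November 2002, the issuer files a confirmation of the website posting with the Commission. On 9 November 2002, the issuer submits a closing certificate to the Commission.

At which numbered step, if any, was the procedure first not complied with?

(1) due by 2 July 2002 + 63 days = 3 September 2002; completed 3 July 2002, before the deadline.
(2) the permitted window runs from 3 July 2002 + 14 = 17 July 2002 to 3 July 2002 + 28 = 31 July 2002; done 19 July 2002, which is between those dates.
(3) permitted from 19 July 2002 + 30 days = 18 August 2002 onward; done 19 August 2002 — permitted.
(4) permitted from 19 August 2002 + 15 days = 3 September 2002 onward; done 6 September 2002 — permitted.
(5) the permitted window runs from 26 September 2002 + 6 = 2 October 2002 to 26 September 2002 + 36 = 1 November 2002; 22 October 2002 falls inside that range.
(6) due by 5 November 2002 + 25 days = 30 November 2002; done 7 November 2002 — timely.
(7) due by 7 November 2002 + 75 days = 21 January 2003; 9 November 2002 is within that limit.

None — every step was satisfied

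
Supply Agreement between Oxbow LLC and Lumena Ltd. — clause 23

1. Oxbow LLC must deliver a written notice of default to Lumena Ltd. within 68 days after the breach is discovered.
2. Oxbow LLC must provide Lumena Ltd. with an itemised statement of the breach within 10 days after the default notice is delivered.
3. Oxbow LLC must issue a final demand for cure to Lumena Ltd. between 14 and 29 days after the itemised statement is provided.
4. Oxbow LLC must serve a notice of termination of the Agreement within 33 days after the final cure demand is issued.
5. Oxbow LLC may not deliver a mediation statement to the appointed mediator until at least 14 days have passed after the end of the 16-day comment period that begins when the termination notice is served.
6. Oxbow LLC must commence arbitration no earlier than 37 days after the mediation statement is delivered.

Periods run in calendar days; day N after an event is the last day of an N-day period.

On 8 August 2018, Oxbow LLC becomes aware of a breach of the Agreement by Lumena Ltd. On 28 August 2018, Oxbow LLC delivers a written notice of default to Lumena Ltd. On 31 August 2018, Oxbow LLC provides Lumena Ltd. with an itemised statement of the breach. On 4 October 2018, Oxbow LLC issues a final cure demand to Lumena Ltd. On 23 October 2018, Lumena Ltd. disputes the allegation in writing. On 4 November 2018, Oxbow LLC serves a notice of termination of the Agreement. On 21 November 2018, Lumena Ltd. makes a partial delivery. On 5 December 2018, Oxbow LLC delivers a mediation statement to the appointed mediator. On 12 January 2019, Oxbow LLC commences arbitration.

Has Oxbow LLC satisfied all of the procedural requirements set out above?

Step 1: 68 days after 8 August 2018 (when the breach is discovered) is 15 October 2018; completed 28 August 2018, before the deadline.
Step 2: 10 days after 28 August 2018 (when the default notice is delivered) is 7 September 2018; done 31 August 2018 — timely.
Step 3: the window is 14–29 days after 31 August 2018 (when the itemised statement is provided), so 14 September 2018 through 29 September 2018; 4 October 2018 is 5 days past the end of the window.
That is the first point of non-compliance.

No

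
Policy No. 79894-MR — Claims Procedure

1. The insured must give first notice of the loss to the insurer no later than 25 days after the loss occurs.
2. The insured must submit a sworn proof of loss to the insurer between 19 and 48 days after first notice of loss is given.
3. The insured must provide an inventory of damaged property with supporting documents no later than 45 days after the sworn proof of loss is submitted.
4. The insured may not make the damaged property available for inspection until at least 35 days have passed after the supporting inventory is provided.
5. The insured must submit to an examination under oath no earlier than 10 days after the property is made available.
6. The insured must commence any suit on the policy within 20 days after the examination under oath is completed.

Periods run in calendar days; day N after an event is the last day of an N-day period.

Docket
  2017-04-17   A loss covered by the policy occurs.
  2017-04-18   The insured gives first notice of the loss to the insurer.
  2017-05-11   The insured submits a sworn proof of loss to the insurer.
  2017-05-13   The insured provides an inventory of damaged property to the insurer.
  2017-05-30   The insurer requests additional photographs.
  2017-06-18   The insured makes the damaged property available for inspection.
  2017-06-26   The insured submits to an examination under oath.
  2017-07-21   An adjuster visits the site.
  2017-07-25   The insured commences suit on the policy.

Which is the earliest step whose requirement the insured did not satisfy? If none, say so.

(1) due by 2017-04-17 + 25 days = 2017-05-12; completed 2017-04-18, before the deadline.
(2) the permitted window runs from 2017-04-18 + 19 = 2017-05-07 to 2017-04-18 + 48 = 2017-06-05; done 2017-05-11, which is between those dates.
(3) due by 2017-05-11 + 45 days = 2017-06-25; 2017-05-13 is within that limit.
(4) permitted from 2017-05-13 + 35 days = 2017-06-17 onward; 2017-06-18 is on or after that date.
(5) permitted from 2017-06-18 + 10 days = 2017-06-28 onward; done 2017-06-26 — 2 days too early.

Step 5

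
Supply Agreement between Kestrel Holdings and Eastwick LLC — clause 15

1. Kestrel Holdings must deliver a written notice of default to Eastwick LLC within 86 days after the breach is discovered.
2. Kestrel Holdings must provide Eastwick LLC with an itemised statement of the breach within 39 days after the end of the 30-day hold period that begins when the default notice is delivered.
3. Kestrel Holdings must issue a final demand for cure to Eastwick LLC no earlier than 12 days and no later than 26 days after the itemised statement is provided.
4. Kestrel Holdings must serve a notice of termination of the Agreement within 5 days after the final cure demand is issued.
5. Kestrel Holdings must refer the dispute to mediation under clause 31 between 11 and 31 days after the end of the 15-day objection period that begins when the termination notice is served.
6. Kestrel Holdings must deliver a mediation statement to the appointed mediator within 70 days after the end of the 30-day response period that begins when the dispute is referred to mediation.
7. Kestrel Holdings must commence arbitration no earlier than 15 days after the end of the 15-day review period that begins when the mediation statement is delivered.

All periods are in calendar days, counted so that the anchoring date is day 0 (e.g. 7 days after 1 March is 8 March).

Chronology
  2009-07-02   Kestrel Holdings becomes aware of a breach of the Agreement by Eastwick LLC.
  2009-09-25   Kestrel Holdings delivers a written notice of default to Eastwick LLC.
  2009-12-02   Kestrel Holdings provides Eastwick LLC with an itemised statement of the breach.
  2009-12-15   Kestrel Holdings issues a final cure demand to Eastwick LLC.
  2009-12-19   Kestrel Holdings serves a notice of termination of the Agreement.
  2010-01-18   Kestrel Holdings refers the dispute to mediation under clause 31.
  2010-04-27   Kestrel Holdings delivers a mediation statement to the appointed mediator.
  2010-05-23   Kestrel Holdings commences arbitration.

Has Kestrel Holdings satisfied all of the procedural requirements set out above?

(1) due by 2009-07-02 + 86 days = 2009-09-26; 2009-09-25 is within that limit.
(2) due by 2009-10-25 + 39 days = 2009-12-03; done 2009-12-02 — timely.
(3) the permitted window runs from 2009-12-02 + 12 = 2009-12-14 to 2009-12-02 + 26 = 2009-12-28; done 2009-12-15 — within the window.
(4) due by 2009-12-15 + 5 days = 2009-12-20; 2009-12-19 is within that limit.
(5) the permitted window runs from 2010-01-03 + 11 = 2010-01-14 to 2010-01-03 + 31 = 2010-02-03; 2010-01-18 falls inside that range.
(6) due by 2010-02-17 + 70 days = 2010-04-28; done 2010-04-27 — timely.
(7) permitted from 2010-05-12 + 15 days = 2010-05-27 onward; 2010-05-23 is 4 days before the earliest permitted date.

No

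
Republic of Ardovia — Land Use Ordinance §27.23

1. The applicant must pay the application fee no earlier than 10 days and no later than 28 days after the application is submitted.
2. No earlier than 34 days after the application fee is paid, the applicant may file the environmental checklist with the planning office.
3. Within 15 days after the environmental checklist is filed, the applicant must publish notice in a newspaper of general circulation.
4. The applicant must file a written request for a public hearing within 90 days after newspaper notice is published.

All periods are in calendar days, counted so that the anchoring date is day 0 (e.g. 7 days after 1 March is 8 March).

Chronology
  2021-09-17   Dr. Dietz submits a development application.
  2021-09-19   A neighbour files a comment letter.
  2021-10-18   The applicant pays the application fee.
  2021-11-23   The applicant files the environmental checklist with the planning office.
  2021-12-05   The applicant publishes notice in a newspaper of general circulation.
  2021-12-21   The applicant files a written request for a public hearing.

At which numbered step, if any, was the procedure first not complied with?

Step 1

(1) the permitted window runs from 2021-09-17 + 10 = 2021-09-27 to 2021-09-17 + 28 = 2021-10-15; done 2021-10-18 — 3 days after the window closed.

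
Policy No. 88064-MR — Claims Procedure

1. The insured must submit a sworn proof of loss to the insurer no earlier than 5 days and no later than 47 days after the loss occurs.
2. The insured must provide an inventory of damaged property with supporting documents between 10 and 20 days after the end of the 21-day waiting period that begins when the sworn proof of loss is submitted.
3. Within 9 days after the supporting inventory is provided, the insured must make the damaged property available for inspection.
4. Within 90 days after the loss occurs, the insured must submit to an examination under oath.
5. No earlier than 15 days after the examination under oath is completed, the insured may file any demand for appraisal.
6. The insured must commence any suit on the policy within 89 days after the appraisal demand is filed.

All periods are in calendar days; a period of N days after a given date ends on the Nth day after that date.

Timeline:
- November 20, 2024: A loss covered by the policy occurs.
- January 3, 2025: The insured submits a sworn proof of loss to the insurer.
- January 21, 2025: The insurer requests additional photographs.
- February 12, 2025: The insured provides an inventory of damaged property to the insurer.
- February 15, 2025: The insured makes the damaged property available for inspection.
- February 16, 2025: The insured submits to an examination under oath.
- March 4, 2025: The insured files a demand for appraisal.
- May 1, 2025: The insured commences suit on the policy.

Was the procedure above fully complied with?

Yes

Step 1 — 5 and 47 days from November 20, 2024 (when the loss occurs) are November 25, 2024 and January 6, 2025 respectively; done January 3, 2025, which is between those dates.
Step 2 — 10 and 20 days from January 24, 2025 (end of the 21-day waiting period, which began when the sworn proof of loss is submitted on January 3, 2025) are February 3, 2025 and February 13, 2025 respectively; done February 12, 2025 — within the window.
Step 3 — counting 9 days from February 12, 2025 (when the supporting inventory is provided) gives a deadline of February 21, 2025; February 15, 2025 is within that limit.
Step 4 — counting 90 days from November 20, 2024 (when the loss occurs) gives a deadline of February 18, 2025; February 16, 2025 is within that limit.
Step 5 — must wait 15 days from February 16, 2025 (when the examination under oath is completed), so not before March 3, 2025; March 4, 2025 is on or after that date.
Step 6 — counting 89 days from March 4, 2025 (when the appraisal demand is filed) gives a deadline of June 1, 2025; done May 1, 2025 — timely.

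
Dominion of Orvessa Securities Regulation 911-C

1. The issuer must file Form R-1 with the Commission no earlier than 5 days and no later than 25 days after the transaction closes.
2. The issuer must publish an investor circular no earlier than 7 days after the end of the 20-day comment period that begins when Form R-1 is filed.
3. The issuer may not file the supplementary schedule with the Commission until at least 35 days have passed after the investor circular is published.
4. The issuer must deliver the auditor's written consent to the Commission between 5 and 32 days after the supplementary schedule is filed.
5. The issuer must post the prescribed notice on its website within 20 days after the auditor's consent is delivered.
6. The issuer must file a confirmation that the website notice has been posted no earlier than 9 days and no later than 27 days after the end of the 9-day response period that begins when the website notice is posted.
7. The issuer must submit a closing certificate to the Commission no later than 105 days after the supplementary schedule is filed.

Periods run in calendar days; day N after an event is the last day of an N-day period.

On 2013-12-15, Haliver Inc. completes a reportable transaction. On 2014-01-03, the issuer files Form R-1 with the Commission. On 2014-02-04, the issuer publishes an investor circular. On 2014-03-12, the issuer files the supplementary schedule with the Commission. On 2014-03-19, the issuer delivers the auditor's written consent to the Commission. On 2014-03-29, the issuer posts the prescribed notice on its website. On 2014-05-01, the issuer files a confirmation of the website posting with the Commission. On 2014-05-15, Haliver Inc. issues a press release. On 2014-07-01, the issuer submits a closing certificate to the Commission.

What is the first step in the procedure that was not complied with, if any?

Step 1 — 5 and 25 days from 2013-12-15 (when the transaction closes) are 2013-12-20 and 2014-01-09 respectively; done 2014-01-03 — within the window.
Step 2 — must wait 7 days from 2014-01-23 (end of the 20-day comment period, which began when Form R-1 is filed on 2014-01-03), so not before 2014-01-30; done 2014-02-04, after the minimum wait.
Step 3 — must wait 35 days from 2014-02-04 (when the investor circular is published), so not before 2014-03-11; done 2014-03-12, after the minimum wait.
Step 4 — 5 and 32 days from 2014-03-12 (when the supplementary schedule is filed) are 2014-03-17 and 2014-04-13 respectively; done 2014-03-19, which is between those dates.
Step 5 — counting 20 days from 2014-03-19 (when the auditor's consent is delivered) gives a deadline of 2014-04-08; 2014-03-29 is within that limit.
Step 6 — 9 and 27 days from 2014-04-07 (end of the 9-day response period, which began when the website notice is posted on 2014-03-29) are 2014-04-16 and 2014-05-04 respectively; 2014-05-01 falls inside that range.
Step 7 — counting 105 days from 2014-03-12 (when the supplementary schedule is filed) gives a deadline of 2014-06-25; not done until 2014-07-01, 6 days after the deadline.

Step 7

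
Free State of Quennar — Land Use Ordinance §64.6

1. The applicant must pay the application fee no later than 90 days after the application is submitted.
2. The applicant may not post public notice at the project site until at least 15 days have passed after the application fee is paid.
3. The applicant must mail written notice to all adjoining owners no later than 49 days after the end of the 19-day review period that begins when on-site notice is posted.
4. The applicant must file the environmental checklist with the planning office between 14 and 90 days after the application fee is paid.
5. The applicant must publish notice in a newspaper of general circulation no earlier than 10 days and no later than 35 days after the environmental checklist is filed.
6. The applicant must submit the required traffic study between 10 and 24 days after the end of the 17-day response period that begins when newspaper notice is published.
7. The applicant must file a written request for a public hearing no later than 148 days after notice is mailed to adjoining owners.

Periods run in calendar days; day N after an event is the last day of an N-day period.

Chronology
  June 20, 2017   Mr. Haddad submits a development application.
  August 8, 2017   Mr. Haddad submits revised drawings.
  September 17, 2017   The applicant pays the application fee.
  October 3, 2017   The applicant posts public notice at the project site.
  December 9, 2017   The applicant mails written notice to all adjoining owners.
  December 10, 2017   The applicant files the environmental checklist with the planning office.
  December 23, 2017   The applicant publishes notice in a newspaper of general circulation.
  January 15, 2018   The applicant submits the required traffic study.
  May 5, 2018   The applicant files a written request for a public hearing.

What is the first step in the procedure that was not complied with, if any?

Step 6

Step 1: 90 days after June 20, 2017 (when the application is submitted) is September 18, 2017; September 17, 2017 is within that limit.
Step 2: the earliest permitted date is 15 days after September 17, 2017 (when the application fee is paid), i.e. October 2, 2017; October 3, 2017 is on or after that date.
Step 3: 49 days after October 22, 2017 (end of the 19-day review period, which began when on-site notice is posted on October 3, 2017) is December 10, 2017; completed December 9, 2017, before the deadline.
Step 4: the window is 14–90 days after September 17, 2017 (when the application fee is paid), so October 1, 2017 through December 16, 2017; December 10, 2017 falls inside that range.
Step 5: the window is 10–35 days after December 10, 2017 (when the environmental checklist is filed), so December 20, 2017 through January 14, 2018; done December 23, 2017, which is between those dates.
Step 6: the window is 10–24 days after January 9, 2018 (end of the 17-day response period, which began when newspaper notice is published on December 23, 2017), so January 19, 2018 through February 2, 2018; January 15, 2018 is 4 days too early.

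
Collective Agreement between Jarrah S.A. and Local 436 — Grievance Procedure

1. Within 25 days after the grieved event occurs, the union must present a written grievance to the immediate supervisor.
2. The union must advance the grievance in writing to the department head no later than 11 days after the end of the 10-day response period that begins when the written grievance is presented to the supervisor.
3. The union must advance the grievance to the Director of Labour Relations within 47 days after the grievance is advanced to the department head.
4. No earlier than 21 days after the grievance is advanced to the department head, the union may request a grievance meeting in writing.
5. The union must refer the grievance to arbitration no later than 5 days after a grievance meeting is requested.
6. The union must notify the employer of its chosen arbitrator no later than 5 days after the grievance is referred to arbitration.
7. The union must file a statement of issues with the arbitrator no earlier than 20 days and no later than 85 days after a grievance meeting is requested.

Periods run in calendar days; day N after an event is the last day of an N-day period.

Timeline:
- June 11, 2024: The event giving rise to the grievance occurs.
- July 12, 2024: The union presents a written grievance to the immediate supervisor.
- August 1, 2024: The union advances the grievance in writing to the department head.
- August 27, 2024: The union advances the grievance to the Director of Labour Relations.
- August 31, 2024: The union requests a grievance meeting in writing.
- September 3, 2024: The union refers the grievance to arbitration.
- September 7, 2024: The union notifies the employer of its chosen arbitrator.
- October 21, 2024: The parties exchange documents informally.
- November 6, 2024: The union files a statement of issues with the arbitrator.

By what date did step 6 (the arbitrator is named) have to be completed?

September 8, 2024

Step 6 runs from September 3, 2024, when the grievance is referred to arbitration. 5 days after September 3, 2024 is September 8, 2024.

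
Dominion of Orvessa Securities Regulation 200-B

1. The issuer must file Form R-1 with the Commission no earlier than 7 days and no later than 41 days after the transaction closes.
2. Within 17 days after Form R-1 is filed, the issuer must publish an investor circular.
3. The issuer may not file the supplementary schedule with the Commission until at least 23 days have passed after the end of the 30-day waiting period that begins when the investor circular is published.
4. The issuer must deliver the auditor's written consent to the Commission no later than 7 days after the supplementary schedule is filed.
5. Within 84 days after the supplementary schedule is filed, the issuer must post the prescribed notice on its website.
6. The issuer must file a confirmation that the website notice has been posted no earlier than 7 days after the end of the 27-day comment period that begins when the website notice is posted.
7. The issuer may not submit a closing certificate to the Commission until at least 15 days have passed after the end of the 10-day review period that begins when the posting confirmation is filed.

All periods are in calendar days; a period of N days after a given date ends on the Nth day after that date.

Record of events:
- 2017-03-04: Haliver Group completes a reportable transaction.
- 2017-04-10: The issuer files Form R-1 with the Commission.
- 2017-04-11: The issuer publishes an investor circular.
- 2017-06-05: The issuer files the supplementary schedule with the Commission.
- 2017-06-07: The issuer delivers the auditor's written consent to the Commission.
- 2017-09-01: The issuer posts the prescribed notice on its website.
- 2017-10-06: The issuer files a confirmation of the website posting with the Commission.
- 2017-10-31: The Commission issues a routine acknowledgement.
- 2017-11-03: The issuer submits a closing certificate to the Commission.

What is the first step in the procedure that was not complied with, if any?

Step 5

Step 1: the window is 7–41 days after 2017-03-04 (when the transaction closes), so 2017-03-11 through 2017-04-14; done 2017-04-10 — within the window.
Step 2: 17 days after 2017-04-10 (when Form R-1 is filed) is 2017-04-27; 2017-04-11 is within that limit.
Step 3: the earliest permitted date is 23 days after 2017-05-11 (end of the 30-day waiting period, which began when the investor circular is published on 2017-04-11), i.e. 2017-06-03; 2017-06-05 is on or after that date.
Step 4: 7 days after 2017-06-05 (when the supplementary schedule is filed) is 2017-06-12; completed 2017-06-07, before the deadline.
Step 5: 84 days after 2017-06-05 (when the supplementary schedule is filed) is 2017-08-28; done 2017-09-01 — 4 days late.
The analysis stops there.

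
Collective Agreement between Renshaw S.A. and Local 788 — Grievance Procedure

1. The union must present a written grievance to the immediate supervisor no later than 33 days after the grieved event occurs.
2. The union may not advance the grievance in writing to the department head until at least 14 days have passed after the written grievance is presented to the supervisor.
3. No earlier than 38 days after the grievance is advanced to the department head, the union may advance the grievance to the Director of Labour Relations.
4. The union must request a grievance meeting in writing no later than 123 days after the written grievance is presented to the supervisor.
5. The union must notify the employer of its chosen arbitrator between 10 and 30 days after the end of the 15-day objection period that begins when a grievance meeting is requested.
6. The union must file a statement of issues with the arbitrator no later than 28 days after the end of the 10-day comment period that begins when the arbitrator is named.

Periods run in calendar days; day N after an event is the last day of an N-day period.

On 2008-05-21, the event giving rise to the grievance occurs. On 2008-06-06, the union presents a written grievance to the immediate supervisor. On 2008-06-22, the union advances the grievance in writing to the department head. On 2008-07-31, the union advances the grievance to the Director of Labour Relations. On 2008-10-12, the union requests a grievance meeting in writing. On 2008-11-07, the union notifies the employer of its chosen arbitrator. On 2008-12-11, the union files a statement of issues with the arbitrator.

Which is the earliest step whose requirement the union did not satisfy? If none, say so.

Step 1 — counting 33 days from 2008-05-21 (when the grieved event occurs) gives a deadline of 2008-06-23; 2008-06-06 is within that limit.
Step 2 — must wait 14 days from 2008-06-06 (when the written grievance is presented to the supervisor), so not before 2008-06-20; 2008-06-22 is on or after that date.
Step 3 — must wait 38 days from 2008-06-22 (when the grievance is advanced to the department head), so not before 2008-07-30; done 2008-07-31 — permitted.
Step 4 — counting 123 days from 2008-06-06 (when the written grievance is presented to the supervisor) gives a deadline of 2008-10-07; done 2008-10-12 — 5 days late.
The procedure was therefore not followed at step 4.

Step 4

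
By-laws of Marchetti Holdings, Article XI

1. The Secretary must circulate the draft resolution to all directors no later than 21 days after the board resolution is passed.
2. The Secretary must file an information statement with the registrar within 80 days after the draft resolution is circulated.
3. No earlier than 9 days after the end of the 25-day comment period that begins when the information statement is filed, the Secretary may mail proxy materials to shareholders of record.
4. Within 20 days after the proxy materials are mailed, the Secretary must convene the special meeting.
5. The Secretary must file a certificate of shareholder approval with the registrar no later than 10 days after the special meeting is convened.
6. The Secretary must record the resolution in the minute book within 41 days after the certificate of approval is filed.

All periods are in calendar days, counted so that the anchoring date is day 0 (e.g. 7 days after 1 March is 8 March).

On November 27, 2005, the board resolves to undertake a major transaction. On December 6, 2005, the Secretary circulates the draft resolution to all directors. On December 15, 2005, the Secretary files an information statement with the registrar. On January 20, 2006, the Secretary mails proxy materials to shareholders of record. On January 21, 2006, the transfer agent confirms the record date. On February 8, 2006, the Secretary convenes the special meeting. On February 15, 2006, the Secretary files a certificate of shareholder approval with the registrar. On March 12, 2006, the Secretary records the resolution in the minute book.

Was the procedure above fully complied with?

(1) due by November 27, 2005 + 21 days = December 18, 2005; December 6, 2005 is within that limit.
(2) due by December 6, 2005 + 80 days = February 24, 2006; done December 15, 2005 — timely.
(3) permitted from January 9, 2006 + 9 days = January 18, 2006 onward; done January 20, 2006 — permitted.
(4) due by January 20, 2006 + 20 days = February 9, 2006; completed February 8, 2006, before the deadline.
(5) due by February 8, 2006 + 10 days = February 18, 2006; done February 15, 2006 — timely.
(6) due by February 15, 2006 + 41 days = March 28, 2006; done March 12, 2006 — timely.

Yes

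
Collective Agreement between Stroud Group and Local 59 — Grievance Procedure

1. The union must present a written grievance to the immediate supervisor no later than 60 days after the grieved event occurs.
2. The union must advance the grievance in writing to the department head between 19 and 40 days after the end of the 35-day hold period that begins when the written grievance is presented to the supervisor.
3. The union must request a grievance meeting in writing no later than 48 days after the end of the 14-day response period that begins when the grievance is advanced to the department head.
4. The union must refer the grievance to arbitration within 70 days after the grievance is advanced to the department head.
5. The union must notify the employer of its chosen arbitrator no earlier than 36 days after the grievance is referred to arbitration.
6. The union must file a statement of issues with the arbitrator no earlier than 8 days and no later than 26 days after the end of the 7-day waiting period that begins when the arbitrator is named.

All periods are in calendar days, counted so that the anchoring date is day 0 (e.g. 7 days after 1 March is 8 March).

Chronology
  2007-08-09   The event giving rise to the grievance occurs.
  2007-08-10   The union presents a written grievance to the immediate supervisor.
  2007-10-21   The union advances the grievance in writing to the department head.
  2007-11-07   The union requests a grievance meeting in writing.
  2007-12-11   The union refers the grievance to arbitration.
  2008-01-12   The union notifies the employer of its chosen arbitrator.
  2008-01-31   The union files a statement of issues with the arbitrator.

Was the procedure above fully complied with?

No

Step 1 — counting 60 days from 2007-08-09 (when the grieved event occurs) gives a deadline of 2007-10-08; completed 2007-08-10, before the deadline.
Step 2 — 19 and 40 days from 2007-09-14 (end of the 35-day hold period, which began when the written grievance is presented to the supervisor on 2007-08-10) are 2007-10-03 and 2007-10-24 respectively; 2007-10-21 falls inside that range.
Step 3 — counting 48 days from 2007-11-04 (end of the 14-day response period, which began when the grievance is advanced to the department head on 2007-10-21) gives a deadline of 2007-12-22; 2007-11-07 is within that limit.
Step 4 — counting 70 days from 2007-10-21 (when the grievance is advanced to the department head) gives a deadline of 2007-12-30; done 2007-12-11 — timely.
Step 5 — must wait 36 days from 2007-12-11 (when the grievance is referred to arbitration), so not before 2008-01-16; done 2008-01-12 — 4 days too early.
The procedure was therefore not followed at step 5.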